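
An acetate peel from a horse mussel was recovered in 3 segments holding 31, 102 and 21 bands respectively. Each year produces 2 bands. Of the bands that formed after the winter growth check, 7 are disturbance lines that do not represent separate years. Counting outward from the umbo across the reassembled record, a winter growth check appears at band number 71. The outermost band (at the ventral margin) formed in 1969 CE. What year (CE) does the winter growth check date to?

Total bands = 31 + 102 + 21 = 154.
The winter growth check sits at band 71 from the umbo, so 154 − 71 = 83 bands formed after it.
Excluding 7 false bands: 83 − 7 = 76.
76 bands at 2 per year is 76 / 2 = 38 years.
1969 − 38 = 1931 CE.

1931 CE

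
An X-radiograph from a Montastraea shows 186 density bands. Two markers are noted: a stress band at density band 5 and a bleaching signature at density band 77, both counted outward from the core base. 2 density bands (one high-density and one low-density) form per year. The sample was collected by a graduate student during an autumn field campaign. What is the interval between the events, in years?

The two markers are separated by 77 − 5 = 72 density bands.
Dividing by 2 density bands per year: 72 / 2 = 36 years.

36 years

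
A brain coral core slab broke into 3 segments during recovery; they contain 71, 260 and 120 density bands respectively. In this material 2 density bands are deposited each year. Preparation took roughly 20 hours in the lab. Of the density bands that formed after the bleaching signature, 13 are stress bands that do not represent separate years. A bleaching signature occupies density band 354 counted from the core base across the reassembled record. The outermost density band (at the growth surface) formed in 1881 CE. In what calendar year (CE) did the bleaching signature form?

Total density bands = 71 + 260 + 120 = 451.
451 − 354 = 97 density bands lie beyond the bleaching signature toward the growth surface.
97 − 13 false = 84 true density bands after the bleaching signature.
Dividing by 2 density bands per year: 84 / 2 = 42 years.
The density band at the growth surface is 1881 CE, so the bleaching signature dates to 1881 − 42 = 1839 CE.

1839 CE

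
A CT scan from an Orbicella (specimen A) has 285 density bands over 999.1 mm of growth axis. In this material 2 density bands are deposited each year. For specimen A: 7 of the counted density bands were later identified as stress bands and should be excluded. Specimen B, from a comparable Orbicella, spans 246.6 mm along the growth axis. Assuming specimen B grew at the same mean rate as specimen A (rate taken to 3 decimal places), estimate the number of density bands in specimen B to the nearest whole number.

69 density bands

Specimen A: after corrections the count is 285 − 7 = 278 density bands.
Specimen A: with 2 density bands per year, 278 / 2 = 139 years.
A: Mean rate = 999.1 mm / 139 years ≈ 7.188 mm per year.
Specimen B: 246.6 mm / 7.188 mm per year = 34.31 years; at 2 density bands per year that is 34.31 × 2 ≈ 69 density bands.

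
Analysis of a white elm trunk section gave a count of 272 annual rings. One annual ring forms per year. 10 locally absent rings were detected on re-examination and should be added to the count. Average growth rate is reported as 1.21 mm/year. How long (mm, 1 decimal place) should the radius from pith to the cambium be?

True annual ring count = 272 + 10 = 282.
Predicted length = 1.21 mm/year × 282 years = 341.2 mm.

341.2 mm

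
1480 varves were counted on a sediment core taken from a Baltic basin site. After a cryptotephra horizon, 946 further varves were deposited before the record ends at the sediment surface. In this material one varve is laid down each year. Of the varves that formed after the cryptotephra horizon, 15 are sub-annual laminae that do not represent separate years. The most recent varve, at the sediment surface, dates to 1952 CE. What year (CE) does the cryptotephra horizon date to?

946 varves formed after the cryptotephra horizon.
Removing the 15 false varves leaves 946 − 15 = 931 true varves beyond the cryptotephra horizon.
Counting back 931 years from 1952 CE places the cryptotephra horizon in 1952 − 931 = 1021 CE.

1021 CE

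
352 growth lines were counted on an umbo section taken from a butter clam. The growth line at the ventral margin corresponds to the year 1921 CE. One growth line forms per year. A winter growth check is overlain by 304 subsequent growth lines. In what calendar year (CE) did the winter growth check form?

304 growth lines post-date the winter growth check.
1921 − 304 = 1617 CE.

1617 CE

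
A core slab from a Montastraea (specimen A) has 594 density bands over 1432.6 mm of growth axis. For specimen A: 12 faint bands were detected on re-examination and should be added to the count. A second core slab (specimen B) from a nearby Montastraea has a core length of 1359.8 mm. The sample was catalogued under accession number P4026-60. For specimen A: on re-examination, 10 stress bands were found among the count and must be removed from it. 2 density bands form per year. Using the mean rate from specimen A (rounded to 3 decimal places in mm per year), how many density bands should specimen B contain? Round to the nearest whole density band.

566 density bands

Specimen A: after corrections the count is 594 − 10 + 12 = 596 density bands.
Specimen A: with 2 density bands per year, 596 / 2 = 298 years.
A: 1432.6 mm over 298 years gives 1432.6 / 298 ≈ 4.807 mm/year.
B spans 1359.8 / 4.807 = 282.88 years; at 2 density bands per year that is 282.88 × 2 ≈ 566 density bands.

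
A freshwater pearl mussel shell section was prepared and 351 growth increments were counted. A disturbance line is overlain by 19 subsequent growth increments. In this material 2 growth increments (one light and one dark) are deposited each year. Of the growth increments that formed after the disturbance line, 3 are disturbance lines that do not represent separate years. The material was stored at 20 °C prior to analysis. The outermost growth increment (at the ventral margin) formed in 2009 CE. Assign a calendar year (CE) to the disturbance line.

2001 CE

19 growth increments formed after the disturbance line.
Excluding 3 false growth increments: 19 − 3 = 16.
With 2 growth increments per year, 16 / 2 = 8 years.
The growth increment at the ventral margin is 2009 CE, so the disturbance line dates to 2009 − 8 = 2001 CE.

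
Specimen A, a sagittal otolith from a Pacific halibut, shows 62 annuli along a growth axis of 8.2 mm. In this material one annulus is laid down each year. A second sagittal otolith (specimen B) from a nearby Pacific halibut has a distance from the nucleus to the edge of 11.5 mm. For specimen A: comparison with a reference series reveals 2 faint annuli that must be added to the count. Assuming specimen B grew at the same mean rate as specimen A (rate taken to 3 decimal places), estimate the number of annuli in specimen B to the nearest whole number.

90 annuli

Specimen A: true annulus count = 62 + 2 = 64.
A: Extension rate ≈ 8.2 / 64 = 0.128 mm/yr.
B spans 11.5 / 0.128 = 89.84 years ≈ 90 annuli.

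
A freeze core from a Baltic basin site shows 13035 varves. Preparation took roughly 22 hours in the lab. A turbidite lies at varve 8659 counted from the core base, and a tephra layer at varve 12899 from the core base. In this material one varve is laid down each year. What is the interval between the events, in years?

4240 yr

The two markers are separated by 12899 − 8659 = 4240 varves.
That is 4240 years at one varve per year.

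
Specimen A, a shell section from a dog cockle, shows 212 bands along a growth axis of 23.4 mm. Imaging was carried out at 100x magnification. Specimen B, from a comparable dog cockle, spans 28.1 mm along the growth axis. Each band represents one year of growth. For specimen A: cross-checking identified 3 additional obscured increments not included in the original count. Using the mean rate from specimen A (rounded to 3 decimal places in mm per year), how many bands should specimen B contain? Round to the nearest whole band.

258 bands

Specimen A: adjusted count: 212 + 3 = 215 bands.
A: Extension rate ≈ 23.4 / 215 = 0.109 mm per year.
B spans 28.1 / 0.109 = 257.80 years ≈ 258 bands.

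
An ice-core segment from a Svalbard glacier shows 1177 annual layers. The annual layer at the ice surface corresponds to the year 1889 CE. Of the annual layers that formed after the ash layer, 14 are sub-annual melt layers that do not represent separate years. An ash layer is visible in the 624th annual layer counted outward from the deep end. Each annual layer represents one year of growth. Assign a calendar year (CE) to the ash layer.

1350 CE

1177 − 624 = 553 annual layers lie beyond the ash layer toward the ice surface.
Removing the 14 false annual layers leaves 553 − 14 = 539 true annual layers beyond the ash layer.
Counting back 539 years from 1889 CE places the ash layer in 1889 − 539 = 1350 CE.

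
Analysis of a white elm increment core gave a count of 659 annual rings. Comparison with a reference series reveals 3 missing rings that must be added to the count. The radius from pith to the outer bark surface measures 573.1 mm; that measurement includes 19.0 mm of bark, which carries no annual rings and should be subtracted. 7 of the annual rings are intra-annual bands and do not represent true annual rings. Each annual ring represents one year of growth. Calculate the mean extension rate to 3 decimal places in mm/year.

After corrections the count is 659 − 7 + 3 = 655 annual rings.
Removing the 19.0 mm offcut leaves 573.1 − 19.0 = 554.1 mm.
554.1 mm over 655 years gives 554.1 / 655 ≈ 0.846 mm/year.

0.846 mm/year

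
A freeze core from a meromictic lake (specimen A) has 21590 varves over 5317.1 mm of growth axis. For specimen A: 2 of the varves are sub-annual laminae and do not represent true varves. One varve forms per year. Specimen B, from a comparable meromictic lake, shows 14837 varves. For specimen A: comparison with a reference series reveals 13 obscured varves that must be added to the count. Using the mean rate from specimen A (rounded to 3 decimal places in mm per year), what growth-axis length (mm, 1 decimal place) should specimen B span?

3649.9 mm

Specimen A: after corrections the count is 21590 − 2 + 13 = 21601 varves.
A: 5317.1 mm over 21601 years gives 5317.1 / 21601 ≈ 0.246 mm/year.
Length of B = 0.246 × 14837 = 3649.9 mm.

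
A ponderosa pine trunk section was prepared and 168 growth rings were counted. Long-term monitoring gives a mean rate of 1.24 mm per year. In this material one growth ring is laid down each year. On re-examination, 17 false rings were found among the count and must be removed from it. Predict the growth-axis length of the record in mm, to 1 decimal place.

Adjusted count: 168 − 17 = 151 growth rings.
Length ≈ 1.24 × 151 = 187.2 mm.

187.2 mm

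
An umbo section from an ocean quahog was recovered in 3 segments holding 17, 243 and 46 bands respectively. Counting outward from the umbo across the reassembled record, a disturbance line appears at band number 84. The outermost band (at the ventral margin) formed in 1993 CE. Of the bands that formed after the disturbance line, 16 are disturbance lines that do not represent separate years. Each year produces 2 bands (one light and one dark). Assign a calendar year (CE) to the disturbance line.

Total bands = 17 + 243 + 46 = 306.
Between band 84 and the ventral margin there are 306 − 84 = 222 bands.
222 − 16 false = 206 true bands after the disturbance line.
206 bands at 2 per year is 206 / 2 = 103 years.
Counting back 103 years from 1993 CE places the disturbance line in 1993 − 103 = 1890 CE.

1890 CE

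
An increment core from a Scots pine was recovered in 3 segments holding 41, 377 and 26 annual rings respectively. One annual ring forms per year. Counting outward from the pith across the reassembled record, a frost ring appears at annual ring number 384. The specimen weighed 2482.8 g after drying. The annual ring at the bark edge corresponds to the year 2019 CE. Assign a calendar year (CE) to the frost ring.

1959 CE

Total annual rings = 41 + 377 + 26 = 444.
Between annual ring 384 and the bark edge there are 444 − 384 = 60 annual rings.
The annual ring at the bark edge is 2019 CE, so the frost ring dates to 2019 − 60 = 1959 CE.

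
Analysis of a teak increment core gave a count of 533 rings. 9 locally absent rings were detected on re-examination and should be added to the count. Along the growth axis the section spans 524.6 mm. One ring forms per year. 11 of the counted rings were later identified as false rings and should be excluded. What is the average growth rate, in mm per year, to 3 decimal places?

After corrections the count is 533 − 11 + 9 = 531 rings.
Mean rate = 524.6 mm / 531 years ≈ 0.988 mm per year.

0.988 mm per year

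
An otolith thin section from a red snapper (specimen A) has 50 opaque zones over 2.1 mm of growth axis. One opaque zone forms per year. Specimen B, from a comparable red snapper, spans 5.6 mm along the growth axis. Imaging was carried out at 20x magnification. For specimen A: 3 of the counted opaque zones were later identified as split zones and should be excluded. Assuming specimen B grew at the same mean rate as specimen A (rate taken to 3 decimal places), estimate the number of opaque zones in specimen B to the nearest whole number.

Specimen A: true opaque zone count = 50 − 3 = 47.
A: Mean rate = 2.1 mm / 47 years ≈ 0.045 mm per year.
For B, 5.6 / 0.045 = 124.44 years ≈ 124 opaque zones.

124 opaque zones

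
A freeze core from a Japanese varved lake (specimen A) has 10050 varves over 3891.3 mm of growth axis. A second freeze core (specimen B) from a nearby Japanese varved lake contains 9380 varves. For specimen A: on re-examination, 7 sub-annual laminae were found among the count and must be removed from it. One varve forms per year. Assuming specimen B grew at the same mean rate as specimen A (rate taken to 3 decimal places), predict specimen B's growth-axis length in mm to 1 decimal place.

3630.1 mm

Specimen A: true varve count = 10050 − 7 = 10043.
A: Extension rate ≈ 3891.3 / 10043 = 0.387 mm/yr.
For B, 0.387 mm/year × 9380 years = 3630.1 mm.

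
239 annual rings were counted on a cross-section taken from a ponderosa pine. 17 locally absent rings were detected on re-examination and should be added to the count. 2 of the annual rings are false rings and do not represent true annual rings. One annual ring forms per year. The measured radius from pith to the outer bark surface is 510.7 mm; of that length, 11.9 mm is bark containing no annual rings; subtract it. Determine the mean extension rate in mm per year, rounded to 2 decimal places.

1.96 mm per year

After corrections the count is 239 − 2 + 17 = 254 annual rings.
The growth record spans 510.7 − 11.9 = 498.8 mm.
498.8 mm over 254 years gives 498.8 / 254 ≈ 1.96 mm per year.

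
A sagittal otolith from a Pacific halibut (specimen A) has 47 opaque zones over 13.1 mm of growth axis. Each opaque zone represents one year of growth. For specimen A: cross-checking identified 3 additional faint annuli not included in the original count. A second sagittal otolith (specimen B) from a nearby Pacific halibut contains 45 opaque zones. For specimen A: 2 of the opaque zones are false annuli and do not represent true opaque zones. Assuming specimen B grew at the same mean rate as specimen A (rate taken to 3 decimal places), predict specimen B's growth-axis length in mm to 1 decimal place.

Specimen A: correcting the raw count gives 47 − 2 + 3 = 48 true opaque zones.
A: Extension rate ≈ 13.1 / 48 = 0.273 mm/yr.
For B, 0.273 mm/year × 45 years = 12.3 mm.

12.3 mm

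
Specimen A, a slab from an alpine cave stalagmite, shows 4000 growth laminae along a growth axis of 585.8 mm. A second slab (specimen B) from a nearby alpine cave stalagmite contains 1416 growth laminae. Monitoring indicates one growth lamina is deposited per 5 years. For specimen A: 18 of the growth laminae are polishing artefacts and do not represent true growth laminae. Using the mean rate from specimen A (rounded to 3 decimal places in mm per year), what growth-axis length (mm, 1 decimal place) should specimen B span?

Specimen A: after corrections the count is 4000 − 18 = 3982 growth laminae.
Specimen A: multiplying by 5 years per growth lamina: 3982 × 5 = 19910 years.
A: Mean rate = 585.8 mm / 19910 years ≈ 0.029 mm per year.
Specimen B: at 5 years per growth lamina, 1416 × 5 = 7080 years. B's length ≈ 0.029 × 7080 = 205.3 mm.

205.3 mm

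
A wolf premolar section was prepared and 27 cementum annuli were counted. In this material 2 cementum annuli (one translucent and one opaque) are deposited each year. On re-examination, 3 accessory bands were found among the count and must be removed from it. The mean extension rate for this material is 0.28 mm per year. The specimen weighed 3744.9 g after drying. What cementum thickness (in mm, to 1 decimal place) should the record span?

3.4 mm

True cementum annulus count = 27 − 3 = 24.
Dividing by 2 cementum annuli per year: 24 / 2 = 12 years.
12 years at 0.28 mm/year gives 0.28 × 12 = 3.4 mm.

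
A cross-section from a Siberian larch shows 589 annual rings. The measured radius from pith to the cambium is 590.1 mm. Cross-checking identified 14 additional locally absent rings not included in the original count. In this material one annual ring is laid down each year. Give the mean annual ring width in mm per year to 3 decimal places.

0.979 mm per year

Adjusted count: 589 + 14 = 603 annual rings.
Mean rate = 590.1 mm / 603 years ≈ 0.979 mm per year.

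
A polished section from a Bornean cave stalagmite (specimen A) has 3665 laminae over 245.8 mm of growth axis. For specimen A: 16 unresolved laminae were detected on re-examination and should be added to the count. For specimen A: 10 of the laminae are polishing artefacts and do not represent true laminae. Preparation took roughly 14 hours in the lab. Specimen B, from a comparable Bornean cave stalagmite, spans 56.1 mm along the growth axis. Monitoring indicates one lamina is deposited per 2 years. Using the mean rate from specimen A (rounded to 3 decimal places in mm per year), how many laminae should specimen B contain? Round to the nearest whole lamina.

Specimen A: adjusted count: 3665 − 10 + 16 = 3671 laminae.
Specimen A: multiplying by 2 years per lamina: 3671 × 2 = 7342 years.
A: Mean rate = 245.8 mm / 7342 years ≈ 0.033 mm/year.
For B, 56.1 / 0.033 = 1700.00 years; at 2 years per lamina that is 1700.00 / 2 ≈ 850 laminae.

850 laminae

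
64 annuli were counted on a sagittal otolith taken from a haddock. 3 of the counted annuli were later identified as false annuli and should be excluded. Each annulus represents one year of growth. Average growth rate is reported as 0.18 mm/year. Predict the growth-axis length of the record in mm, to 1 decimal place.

True annulus count = 64 − 3 = 61.
61 years at 0.18 mm/year gives 0.18 × 61 = 11.0 mm.

11.0 mm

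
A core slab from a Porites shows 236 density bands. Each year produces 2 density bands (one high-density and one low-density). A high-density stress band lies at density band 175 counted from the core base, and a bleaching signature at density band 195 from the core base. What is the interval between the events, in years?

10 years

The two markers are separated by 195 − 175 = 20 density bands.
With 2 density bands per year, 20 / 2 = 10 years.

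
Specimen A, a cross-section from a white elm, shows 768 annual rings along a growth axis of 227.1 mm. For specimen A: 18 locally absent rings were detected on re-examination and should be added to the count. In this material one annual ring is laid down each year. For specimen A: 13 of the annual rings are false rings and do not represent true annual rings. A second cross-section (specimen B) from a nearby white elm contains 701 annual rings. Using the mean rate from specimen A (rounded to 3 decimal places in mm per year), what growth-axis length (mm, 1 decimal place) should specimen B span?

Specimen A: correcting the raw count gives 768 − 13 + 18 = 773 true annual rings.
A: Extension rate ≈ 227.1 / 773 = 0.294 mm/year.
B's length ≈ 0.294 × 701 = 206.1 mm.

206.1 mm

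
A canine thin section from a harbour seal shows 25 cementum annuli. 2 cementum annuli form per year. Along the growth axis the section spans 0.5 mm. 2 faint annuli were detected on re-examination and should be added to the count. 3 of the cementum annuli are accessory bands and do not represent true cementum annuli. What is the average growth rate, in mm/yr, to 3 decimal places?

Correcting the raw count gives 25 − 3 + 2 = 24 true cementum annuli.
With 2 cementum annuli per year, 24 / 2 = 12 years.
Mean rate = 0.5 mm / 12 years ≈ 0.042 mm/yr.

0.042 mm/yr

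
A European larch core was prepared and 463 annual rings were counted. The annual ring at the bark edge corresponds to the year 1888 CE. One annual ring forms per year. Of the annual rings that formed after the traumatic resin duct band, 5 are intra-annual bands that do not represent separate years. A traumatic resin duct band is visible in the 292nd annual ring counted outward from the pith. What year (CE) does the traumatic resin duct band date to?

463 − 292 = 171 annual rings lie beyond the traumatic resin duct band toward the bark edge.
171 − 5 false = 166 true annual rings after the traumatic resin duct band.
The annual ring at the bark edge is 1888 CE, so the traumatic resin duct band dates to 1888 − 166 = 1722 CE.

1722 CE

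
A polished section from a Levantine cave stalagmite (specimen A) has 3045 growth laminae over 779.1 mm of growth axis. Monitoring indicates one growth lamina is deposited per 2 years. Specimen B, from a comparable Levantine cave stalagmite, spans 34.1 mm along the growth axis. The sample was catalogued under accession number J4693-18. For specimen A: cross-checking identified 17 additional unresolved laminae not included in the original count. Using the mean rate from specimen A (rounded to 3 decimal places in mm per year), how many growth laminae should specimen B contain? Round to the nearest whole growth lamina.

134 growth laminae

Specimen A: correcting the raw count gives 3045 + 17 = 3062 true growth laminae.
Specimen A: multiplying by 2 years per growth lamina: 3062 × 2 = 6124 years.
A: Extension rate ≈ 779.1 / 6124 = 0.127 mm per year.
B spans 34.1 / 0.127 = 268.50 years; at 2 years per growth lamina that is 268.50 / 2 ≈ 134 growth laminae.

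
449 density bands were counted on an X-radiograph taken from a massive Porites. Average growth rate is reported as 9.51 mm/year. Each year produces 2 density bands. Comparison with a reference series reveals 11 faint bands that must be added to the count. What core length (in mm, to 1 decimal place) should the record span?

2187.3 mm

Correcting the raw count gives 449 + 11 = 460 true density bands.
460 density bands at 2 per year is 460 / 2 = 230 years.
Predicted length = 9.51 mm/year × 230 years = 2187.3 mm.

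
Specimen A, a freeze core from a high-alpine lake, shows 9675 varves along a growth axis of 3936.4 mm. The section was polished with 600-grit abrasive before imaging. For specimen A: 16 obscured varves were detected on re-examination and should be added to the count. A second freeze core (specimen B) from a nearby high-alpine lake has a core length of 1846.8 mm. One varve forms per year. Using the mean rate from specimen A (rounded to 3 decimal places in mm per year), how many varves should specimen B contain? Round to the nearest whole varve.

4549 varves

Specimen A: correcting the raw count gives 9675 + 16 = 9691 true varves.
A: Mean rate = 3936.4 mm / 9691 years ≈ 0.406 mm/yr.
B spans 1846.8 / 0.406 = 4548.77 years ≈ 4549 varves.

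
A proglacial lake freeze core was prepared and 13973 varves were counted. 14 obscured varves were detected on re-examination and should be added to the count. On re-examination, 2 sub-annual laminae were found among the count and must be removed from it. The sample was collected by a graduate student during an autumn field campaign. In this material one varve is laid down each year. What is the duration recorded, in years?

After corrections the count is 13973 − 2 + 14 = 13985 varves.
With a one-to-one varve periodicity this is 13985 years.

13985 years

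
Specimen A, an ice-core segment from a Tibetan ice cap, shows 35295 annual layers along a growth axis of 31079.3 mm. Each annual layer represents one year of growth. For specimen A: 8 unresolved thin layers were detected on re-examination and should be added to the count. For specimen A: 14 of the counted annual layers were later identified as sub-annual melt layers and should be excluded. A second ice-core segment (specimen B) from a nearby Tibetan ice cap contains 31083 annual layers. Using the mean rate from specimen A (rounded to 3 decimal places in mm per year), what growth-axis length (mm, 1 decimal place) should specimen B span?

Specimen A: true annual layer count = 35295 − 14 + 8 = 35289.
A: Mean rate = 31079.3 mm / 35289 years ≈ 0.881 mm/yr.
B's length ≈ 0.881 × 31083 = 27384.1 mm.

27384.1 mm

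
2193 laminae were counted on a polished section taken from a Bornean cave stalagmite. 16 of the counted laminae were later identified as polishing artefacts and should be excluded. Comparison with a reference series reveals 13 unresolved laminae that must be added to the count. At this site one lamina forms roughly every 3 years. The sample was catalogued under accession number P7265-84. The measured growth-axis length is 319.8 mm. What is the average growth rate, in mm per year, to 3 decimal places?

0.049 mm per year

True lamina count = 2193 − 16 + 13 = 2190.
2190 laminae at 3 years each span 2190 × 3 = 6570 years.
319.8 mm over 6570 years gives 319.8 / 6570 ≈ 0.049 mm per year.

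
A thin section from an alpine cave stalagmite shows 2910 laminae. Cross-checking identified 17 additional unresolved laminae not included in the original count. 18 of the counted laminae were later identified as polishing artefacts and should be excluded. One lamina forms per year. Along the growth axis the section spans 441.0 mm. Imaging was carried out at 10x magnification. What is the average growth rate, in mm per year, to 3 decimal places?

0.152 mm per year

True lamina count = 2910 − 18 + 17 = 2909.
441.0 mm over 2909 years gives 441.0 / 2909 ≈ 0.152 mm per year.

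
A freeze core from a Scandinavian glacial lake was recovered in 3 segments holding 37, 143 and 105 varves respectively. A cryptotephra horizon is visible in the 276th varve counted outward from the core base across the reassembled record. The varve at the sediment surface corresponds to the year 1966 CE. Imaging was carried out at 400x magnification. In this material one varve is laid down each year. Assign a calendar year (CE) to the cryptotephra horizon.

Total varves = 37 + 143 + 105 = 285.
The cryptotephra horizon sits at varve 276 from the core base, so 285 − 276 = 9 varves formed after it.
The varve at the sediment surface is 1966 CE, so the cryptotephra horizon dates to 1966 − 9 = 1957 CE.

1957 CE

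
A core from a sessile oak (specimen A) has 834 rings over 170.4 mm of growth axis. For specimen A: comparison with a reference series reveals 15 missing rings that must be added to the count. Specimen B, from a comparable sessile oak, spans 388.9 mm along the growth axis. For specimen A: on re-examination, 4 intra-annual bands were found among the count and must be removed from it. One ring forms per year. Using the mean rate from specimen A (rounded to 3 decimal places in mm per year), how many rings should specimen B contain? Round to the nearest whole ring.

1925 rings

Specimen A: after corrections the count is 834 − 4 + 15 = 845 rings.
A: Mean rate = 170.4 mm / 845 years ≈ 0.202 mm/year.
Specimen B: 388.9 mm / 0.202 mm per year = 1925.25 years ≈ 1925 rings.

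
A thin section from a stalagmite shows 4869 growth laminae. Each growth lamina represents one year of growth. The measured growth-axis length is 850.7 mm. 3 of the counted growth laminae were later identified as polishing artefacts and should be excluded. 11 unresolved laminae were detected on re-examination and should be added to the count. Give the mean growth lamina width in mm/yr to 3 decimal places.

0.174 mm/yr

After corrections the count is 4869 − 3 + 11 = 4877 growth laminae.
Mean rate = 850.7 mm / 4877 years ≈ 0.174 mm/yr.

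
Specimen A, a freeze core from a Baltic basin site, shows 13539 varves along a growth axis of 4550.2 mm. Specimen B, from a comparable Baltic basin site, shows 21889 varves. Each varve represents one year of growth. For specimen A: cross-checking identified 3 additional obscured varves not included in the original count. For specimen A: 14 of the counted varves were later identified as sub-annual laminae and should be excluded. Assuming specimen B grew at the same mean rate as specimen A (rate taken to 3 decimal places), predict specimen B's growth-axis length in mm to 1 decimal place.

Specimen A: true varve count = 13539 − 14 + 3 = 13528.
A: Extension rate ≈ 4550.2 / 13528 = 0.336 mm per year.
For B, 0.336 mm/year × 21889 years = 7354.7 mm.

7354.7 mm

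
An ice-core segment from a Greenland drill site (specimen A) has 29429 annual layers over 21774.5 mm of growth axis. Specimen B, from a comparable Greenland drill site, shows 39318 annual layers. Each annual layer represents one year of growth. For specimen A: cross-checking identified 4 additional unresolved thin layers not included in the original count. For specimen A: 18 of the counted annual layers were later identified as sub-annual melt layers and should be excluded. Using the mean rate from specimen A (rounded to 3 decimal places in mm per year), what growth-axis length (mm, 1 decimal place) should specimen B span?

29095.3 mm

Specimen A: true annual layer count = 29429 − 18 + 4 = 29415.
A: Extension rate ≈ 21774.5 / 29415 = 0.740 mm/year.
Length of B = 0.740 × 39318 = 29095.3 mm.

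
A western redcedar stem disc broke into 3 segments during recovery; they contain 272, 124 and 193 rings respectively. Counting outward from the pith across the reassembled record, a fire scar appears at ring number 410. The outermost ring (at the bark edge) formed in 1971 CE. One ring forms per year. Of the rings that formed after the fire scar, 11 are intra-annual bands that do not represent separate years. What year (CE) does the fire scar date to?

Total rings = 272 + 124 + 193 = 589.
Between ring 410 and the bark edge there are 589 − 410 = 179 rings.
179 − 11 false = 168 true rings after the fire scar.
Counting back 168 years from 1971 CE places the fire scar in 1971 − 168 = 1803 CE.

1803 CE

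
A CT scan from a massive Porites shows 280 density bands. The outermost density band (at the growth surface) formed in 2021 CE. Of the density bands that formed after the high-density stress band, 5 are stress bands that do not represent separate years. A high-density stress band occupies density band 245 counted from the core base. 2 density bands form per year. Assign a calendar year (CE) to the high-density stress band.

2006 CE

Between density band 245 and the growth surface there are 280 − 245 = 35 density bands.
Removing the 5 false density bands leaves 35 − 5 = 30 true density bands beyond the high-density stress band.
Dividing by 2 density bands per year: 30 / 2 = 15 years.
2021 − 15 = 2006 CE.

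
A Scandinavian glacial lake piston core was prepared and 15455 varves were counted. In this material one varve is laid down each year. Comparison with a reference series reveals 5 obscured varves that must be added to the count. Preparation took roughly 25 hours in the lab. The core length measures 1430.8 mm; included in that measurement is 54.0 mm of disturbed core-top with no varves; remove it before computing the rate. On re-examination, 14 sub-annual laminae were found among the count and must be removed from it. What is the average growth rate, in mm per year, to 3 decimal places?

After corrections the count is 15455 − 14 + 5 = 15446 varves.
Removing the 54.0 mm offcut leaves 1430.8 − 54.0 = 1376.8 mm.
Extension rate ≈ 1376.8 / 15446 = 0.089 mm per year.

0.089 mm per year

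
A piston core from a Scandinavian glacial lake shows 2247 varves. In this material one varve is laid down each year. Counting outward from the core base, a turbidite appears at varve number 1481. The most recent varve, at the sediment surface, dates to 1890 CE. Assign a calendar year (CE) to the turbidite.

Between varve 1481 and the sediment surface there are 2247 − 1481 = 766 varves.
Counting back 766 years from 1890 CE places the turbidite in 1890 − 766 = 1124 CE.

1124 CE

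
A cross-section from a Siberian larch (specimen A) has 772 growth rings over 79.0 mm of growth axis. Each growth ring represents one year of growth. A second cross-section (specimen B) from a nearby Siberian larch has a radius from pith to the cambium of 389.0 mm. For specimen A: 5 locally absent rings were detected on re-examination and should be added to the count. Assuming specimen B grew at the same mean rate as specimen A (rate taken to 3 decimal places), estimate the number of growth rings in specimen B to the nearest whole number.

3814 growth rings

Specimen A: after corrections the count is 772 + 5 = 777 growth rings.
A: Extension rate ≈ 79.0 / 777 = 0.102 mm/yr.
Specimen B: 389.0 mm / 0.102 mm per year = 3813.73 years ≈ 3814 growth rings.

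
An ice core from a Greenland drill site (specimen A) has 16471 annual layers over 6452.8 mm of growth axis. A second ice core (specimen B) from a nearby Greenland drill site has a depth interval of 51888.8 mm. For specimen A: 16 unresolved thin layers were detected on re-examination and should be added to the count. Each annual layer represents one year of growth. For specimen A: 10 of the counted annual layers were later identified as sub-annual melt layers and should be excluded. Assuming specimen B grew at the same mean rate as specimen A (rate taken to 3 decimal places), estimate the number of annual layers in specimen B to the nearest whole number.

Specimen A: true annual layer count = 16471 − 10 + 16 = 16477.
A: 6452.8 mm over 16477 years gives 6452.8 / 16477 ≈ 0.392 mm/year.
Specimen B: 51888.8 mm / 0.392 mm per year = 132369.39 years ≈ 132369 annual layers.

132369 annual layers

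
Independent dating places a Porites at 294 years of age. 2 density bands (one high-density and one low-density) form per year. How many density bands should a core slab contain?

588 density bands

With 2 density bands per year, 294 years would produce 294 × 2 = 588 density bands.
So 588 density bands should be present.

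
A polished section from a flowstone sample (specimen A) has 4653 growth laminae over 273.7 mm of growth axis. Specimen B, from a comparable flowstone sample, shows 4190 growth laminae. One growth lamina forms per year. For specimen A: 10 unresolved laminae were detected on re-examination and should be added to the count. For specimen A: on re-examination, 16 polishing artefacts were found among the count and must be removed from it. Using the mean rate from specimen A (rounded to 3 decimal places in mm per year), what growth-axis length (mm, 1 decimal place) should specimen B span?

Specimen A: correcting the raw count gives 4653 − 16 + 10 = 4647 true growth laminae.
A: 273.7 mm over 4647 years gives 273.7 / 4647 ≈ 0.059 mm per year.
Length of B = 0.059 × 4190 = 247.2 mm.

247.2 mm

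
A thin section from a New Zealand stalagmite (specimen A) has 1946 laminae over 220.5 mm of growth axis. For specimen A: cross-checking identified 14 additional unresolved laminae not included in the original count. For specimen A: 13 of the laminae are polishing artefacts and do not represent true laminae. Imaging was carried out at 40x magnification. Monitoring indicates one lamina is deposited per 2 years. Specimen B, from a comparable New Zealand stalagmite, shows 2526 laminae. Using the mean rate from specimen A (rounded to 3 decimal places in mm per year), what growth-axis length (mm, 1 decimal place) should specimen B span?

288.0 mm

Specimen A: true lamina count = 1946 − 13 + 14 = 1947.
Specimen A: at 2 years per lamina, 1947 × 2 = 3894 years.
A: Extension rate ≈ 220.5 / 3894 = 0.057 mm per year.
Specimen B: multiplying by 2 years per lamina: 2526 × 2 = 5052 years. B's length ≈ 0.057 × 5052 = 288.0 mm.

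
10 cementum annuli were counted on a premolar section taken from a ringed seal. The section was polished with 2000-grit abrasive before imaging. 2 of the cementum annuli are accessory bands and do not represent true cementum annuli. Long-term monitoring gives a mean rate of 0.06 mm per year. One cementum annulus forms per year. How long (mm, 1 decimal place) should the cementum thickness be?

0.5 mm

Adjusted count: 10 − 2 = 8 cementum annuli.
Predicted length = 0.06 mm/year × 8 years = 0.5 mm.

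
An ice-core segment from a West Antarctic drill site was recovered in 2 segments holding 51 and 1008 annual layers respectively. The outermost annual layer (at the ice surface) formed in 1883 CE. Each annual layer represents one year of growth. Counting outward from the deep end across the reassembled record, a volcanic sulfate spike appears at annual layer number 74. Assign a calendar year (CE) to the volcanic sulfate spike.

Total annual layers = 51 + 1008 = 1059.
1059 − 74 = 985 annual layers lie beyond the volcanic sulfate spike toward the ice surface.
Counting back 985 years from 1883 CE places the volcanic sulfate spike in 1883 − 985 = 898 CE.

898 CE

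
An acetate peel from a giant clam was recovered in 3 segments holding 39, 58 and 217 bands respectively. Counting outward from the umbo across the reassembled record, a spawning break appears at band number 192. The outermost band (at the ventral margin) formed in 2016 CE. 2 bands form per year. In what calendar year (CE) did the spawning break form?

Total bands = 39 + 58 + 217 = 314.
314 − 192 = 122 bands lie beyond the spawning break toward the ventral margin.
With 2 bands per year, 122 / 2 = 61 years.
2016 − 61 = 1955 CE.

1955 CE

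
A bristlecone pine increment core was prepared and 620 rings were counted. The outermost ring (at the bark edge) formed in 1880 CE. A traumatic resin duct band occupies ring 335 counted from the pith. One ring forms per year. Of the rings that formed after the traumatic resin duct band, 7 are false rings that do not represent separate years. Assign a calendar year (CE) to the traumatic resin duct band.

Between ring 335 and the bark edge there are 620 − 335 = 285 rings.
Removing the 7 false rings leaves 285 − 7 = 278 true rings beyond the traumatic resin duct band.
Counting back 278 years from 1880 CE places the traumatic resin duct band in 1880 − 278 = 1602 CE.

1602 CE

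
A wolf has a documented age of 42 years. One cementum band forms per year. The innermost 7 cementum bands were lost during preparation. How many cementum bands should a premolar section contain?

One cementum band per year gives 42 cementum bands over 42 years.
Less the 7 uncaptured cementum bands: 42 − 7 = 35.

35 cementum bands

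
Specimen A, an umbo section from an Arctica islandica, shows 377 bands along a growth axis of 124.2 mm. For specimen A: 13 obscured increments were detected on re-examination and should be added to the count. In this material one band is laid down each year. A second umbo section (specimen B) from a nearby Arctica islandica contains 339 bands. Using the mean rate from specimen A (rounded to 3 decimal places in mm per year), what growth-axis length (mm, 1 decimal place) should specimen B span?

107.8 mm

Specimen A: after corrections the count is 377 + 13 = 390 bands.
A: Mean rate = 124.2 mm / 390 years ≈ 0.318 mm/year.
Length of B = 0.318 × 339 = 107.8 mm.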